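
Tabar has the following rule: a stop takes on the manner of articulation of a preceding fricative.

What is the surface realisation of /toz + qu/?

/q/ is a voiceless uvular stop. The preceding trigger /z/ is a fricative, so /q/ must become a fricative as well.
A voiceless uvular fricative is [χ], so the surface segment is [χ].

[tozχu]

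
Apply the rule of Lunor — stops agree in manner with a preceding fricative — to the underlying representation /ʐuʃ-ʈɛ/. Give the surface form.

The rule targets /ʈ/ (voiceless retroflex stop), which sits after the trigger /ʃ/ (fricative).
The voiceless retroflex fricative is [ʂ], so /ʈ/ → [ʂ].

[ʐuʃʂɛ]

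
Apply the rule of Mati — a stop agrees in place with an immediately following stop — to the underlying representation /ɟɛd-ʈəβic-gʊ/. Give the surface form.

[ɟɛɖʈəβikgʊ]

The rule targets /d/ (voiced alveolar stop), which sits before the trigger /ʈ/ (retroflex).
The voiced retroflex stop is [ɖ], so /d/ → [ɖ].
At the second juncture, /c/ likewise becomes [k] adjacent to /g/.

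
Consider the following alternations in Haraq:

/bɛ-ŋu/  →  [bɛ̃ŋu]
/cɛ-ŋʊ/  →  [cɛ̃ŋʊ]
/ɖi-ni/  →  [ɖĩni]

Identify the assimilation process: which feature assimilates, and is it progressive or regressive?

regressive nasality assimilation (vowel nasalisation)

The vowel /ɛ/ surfaces as nasalised [ɛ̃] next to the following nasal /ŋ/ — it has acquired the [+nasal] feature of its neighbour.
Likewise in the remaining data: /i/ → [ĩ] before /n/ — each time a vowel is nasalised next to a following nasal.
Because the conditioning nasal is to the right of the vowel that changes, the process is regressive (anticipatory).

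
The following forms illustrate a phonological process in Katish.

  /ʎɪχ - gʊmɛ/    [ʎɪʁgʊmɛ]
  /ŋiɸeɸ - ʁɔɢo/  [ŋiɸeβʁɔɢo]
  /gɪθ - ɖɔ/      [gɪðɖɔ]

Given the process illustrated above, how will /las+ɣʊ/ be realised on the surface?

The data show regressive voicing assimilation: /χ/ → [ʁ] before /g/; /ɸ/ → [β] before /ʁ/; /θ/ → [ð] before /ɖ/. In each pair only voicing changes, matching the following consonant, while place and manner stay constant.
/s/ is a voiceless alveolar fricative. The following trigger /ɣ/ is voiced, so /s/ must become voiced as well.
Changing only its voicing to voiced gives [z] — the voiced alveolar fricative.

[lazɣʊ]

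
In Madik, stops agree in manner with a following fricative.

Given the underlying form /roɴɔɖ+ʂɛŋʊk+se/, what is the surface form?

/ɖ/ is a voiced retroflex stop. The following trigger /ʂ/ is a fricative, so /ɖ/ must become a fricative as well.
A voiced retroflex fricative is [ʐ], so the surface segment is [ʐ].
The same rule applies at the second boundary: /k/ → [x] next to /s/.

[roɴɔʐʂɛŋʊxse]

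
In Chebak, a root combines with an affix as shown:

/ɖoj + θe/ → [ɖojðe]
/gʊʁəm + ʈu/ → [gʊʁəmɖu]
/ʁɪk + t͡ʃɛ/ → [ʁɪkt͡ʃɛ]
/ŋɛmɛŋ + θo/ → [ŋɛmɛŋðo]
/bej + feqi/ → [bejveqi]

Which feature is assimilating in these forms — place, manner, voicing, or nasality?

The segment that alternates is /θ/, which surfaces as [ð] when adjacent to /j/.
/θ/ is voiceless while /j/ is voiced; the output [ð] is voiced, matching the trigger — so the feature that spreads is voicing.
The same holds elsewhere in the data: /ʈ/ → [ɖ] after /m/ (voiceless → voiced, matching voiced); /θ/ → [ð] after /ŋ/ (voiceless → voiced, matching voiced); /f/ → [v] after /j/ (voiceless → voiced, matching voiced) — only voicing changes, and always toward the preceding segment.
Nothing changes in [ʁɪkt͡ʃɛ]: there the adjacent consonants already agree in voicing (/t͡ʃ/ and /k/ are both voiceless), so this form is consistent with the same rule.

voicing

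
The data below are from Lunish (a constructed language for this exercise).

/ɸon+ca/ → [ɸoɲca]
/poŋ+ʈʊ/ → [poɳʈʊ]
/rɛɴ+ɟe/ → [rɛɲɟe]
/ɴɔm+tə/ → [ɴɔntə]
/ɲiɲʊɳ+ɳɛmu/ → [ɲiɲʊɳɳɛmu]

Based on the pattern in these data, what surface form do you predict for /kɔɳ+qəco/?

The data show regressive place assimilation: /n/ → [ɲ] before /c/; /ŋ/ → [ɳ] before /ʈ/; /ɴ/ → [ɲ] before /ɟ/; /m/ → [n] before /t/. In each pair only place changes, matching the following consonant, while manner and voice stay constant.
No alternation appears in [ɲiɲʊɳɳɛmu]: there the adjacent consonants already agree in place (/ɳ/ and /ɳ/ are both retroflex), so this form is consistent with the same rule.
/ɳ/ is a voiced retroflex nasal. The following trigger /q/ is uvular, so /ɳ/ must become uvular as well.
The voiced uvular nasal is [ɴ], so /ɳ/ → [ɴ].

[kɔɴqəco]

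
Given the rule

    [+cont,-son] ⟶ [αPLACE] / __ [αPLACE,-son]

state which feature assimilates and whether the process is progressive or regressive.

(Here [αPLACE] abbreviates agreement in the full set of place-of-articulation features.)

regressive place assimilation

The rule copies the place features (abbreviated [PLACE]) from the environment onto the target, so the assimilating feature is place.
Since the environment is written after the underscore, the trigger follows the target; the direction is regressive.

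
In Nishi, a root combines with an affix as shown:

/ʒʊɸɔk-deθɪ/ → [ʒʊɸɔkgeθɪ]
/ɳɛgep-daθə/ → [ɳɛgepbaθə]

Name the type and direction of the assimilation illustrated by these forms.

Comparing underlying and surface forms, /d/ → [g] is the alternation; the neighbouring /k/ is constant.
The change alveolar → velar matches the place of the preceding /k/, identifying this as place assimilation.
Manner and voice are unchanged, so the assimilation is partial, not total.
The same holds elsewhere in the data: /d/ → [b] after /p/ (alveolar → bilabial, matching bilabial) — only place changes, and always toward the preceding segment.
Since the segment that changes follows the conditioning segment, the assimilation is progressive.

progressive place assimilation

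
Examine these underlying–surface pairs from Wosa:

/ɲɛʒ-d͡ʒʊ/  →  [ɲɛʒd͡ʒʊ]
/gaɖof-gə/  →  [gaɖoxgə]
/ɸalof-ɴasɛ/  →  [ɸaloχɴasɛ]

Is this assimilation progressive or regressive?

The segment that alternates is /f/, which surfaces as [x] when adjacent to /g/.
The change labiodental → velar matches the place of the following /g/, identifying this as place assimilation.
The same holds elsewhere in the data: /f/ → [χ] before /ɴ/ (labiodental → uvular, matching uvular) — only place changes, and always toward the following segment.
No alternation appears in [ɲɛʒd͡ʒʊ]: there the adjacent consonants already agree in place (/ʒ/ and /d͡ʒ/ are both postalveolar), so this form is consistent with the same rule.
Since the segment that changes precedes the conditioning segment, the assimilation is regressive.

regressive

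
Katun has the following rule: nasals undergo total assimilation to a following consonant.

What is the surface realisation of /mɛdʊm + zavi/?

[mɛdʊzzavi]

/m/ is the segment targeted by the rule; it sits immediately before /z/, so it assimilates completely and surfaces as [z].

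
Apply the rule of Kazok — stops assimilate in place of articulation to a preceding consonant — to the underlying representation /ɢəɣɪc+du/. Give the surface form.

The rule targets /d/ (voiced alveolar stop), which sits after the trigger /c/ (palatal).
The voiced palatal stop is [ɟ], so /d/ → [ɟ].

[ɢəɣɪcɟu]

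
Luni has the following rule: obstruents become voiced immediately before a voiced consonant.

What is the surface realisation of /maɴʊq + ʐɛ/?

[maɴʊɢʐɛ]

/q/ is a voiceless uvular stop. The following trigger /ʐ/ is voiced, so /q/ must become voiced as well.
A voiced uvular stop is [ɢ], so the surface segment is [ɢ].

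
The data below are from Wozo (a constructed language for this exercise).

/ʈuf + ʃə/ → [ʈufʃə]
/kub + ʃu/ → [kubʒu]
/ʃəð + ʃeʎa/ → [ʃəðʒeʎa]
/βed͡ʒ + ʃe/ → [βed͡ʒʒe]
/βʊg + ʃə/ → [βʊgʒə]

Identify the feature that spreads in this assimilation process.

The segment that alternates is /ʃ/, which surfaces as [ʒ] when adjacent to /b/.
/ʃ/ is voiceless while /b/ is voiced; the output [ʒ] is voiced, matching the trigger — so the feature that spreads is voicing.
The same holds elsewhere in the data: /ʃ/ → [ʒ] after /ð/ (voiceless → voiced, matching voiced); /ʃ/ → [ʒ] after /d͡ʒ/ (voiceless → voiced, matching voiced); /ʃ/ → [ʒ] after /g/ (voiceless → voiced, matching voiced) — only voicing changes, and always toward the preceding segment.
No alternation appears in [ʈufʃə]: there the adjacent consonants already agree in voicing (/ʃ/ and /f/ are both voiceless), so this form is consistent with the same rule.

voicing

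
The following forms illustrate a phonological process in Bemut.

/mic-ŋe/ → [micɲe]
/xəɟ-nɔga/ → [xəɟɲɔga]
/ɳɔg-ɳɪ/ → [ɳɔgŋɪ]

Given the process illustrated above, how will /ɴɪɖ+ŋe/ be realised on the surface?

The data show progressive place assimilation: /ŋ/ → [ɲ] after /c/; /n/ → [ɲ] after /ɟ/; /ɳ/ → [ŋ] after /g/. In each pair only place changes, matching the preceding consonant, while manner and voice stay constant.
The rule targets /ŋ/ (voiced velar nasal), which sits after the trigger /ɖ/ (retroflex).
Changing only its place to retroflex gives [ɳ] — the voiced retroflex nasal.

[ɴɪɖɳe]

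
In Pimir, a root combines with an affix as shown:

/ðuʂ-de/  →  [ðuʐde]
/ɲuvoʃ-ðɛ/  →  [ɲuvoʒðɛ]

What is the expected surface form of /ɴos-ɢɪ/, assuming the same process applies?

The data show regressive voicing assimilation: /ʂ/ → [ʐ] before /d/; /ʃ/ → [ʒ] before /ð/. In each pair only voicing changes, matching the following consonant, while place and manner stay constant.
The rule targets /s/ (voiceless alveolar fricative), which sits before the trigger /ɢ/ (voiced).
A voiced alveolar fricative is [z], so the surface segment is [z].

[ɴozɢɪ]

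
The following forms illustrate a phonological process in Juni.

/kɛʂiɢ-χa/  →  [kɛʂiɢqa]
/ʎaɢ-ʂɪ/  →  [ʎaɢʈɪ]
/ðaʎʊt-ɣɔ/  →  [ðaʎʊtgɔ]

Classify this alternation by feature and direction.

Underlying /χ/ is realised as [q] next to /ɢ/; /ɢ/ itself does not change.
The change fricative → stop matches the manner of the preceding /ɢ/, identifying this as manner assimilation.
Place and voice are unchanged, so the assimilation is partial, not total.
Checking the remaining alternations: /ʂ/ → [ʈ] after /ɢ/ (fricative → stop, matching a stop); /ɣ/ → [g] after /t/ (fricative → stop, matching a stop) — only manner changes, and always toward the preceding segment.
The trigger is the preceding segment, so the direction is progressive (perseverative).

progressive manner assimilation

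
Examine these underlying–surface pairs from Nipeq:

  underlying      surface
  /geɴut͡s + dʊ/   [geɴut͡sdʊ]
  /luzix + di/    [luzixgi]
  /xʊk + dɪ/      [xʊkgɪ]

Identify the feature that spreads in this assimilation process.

place

Comparing underlying and surface forms, /d/ → [g] is the alternation; the neighbouring /x/ is constant.
/d/ is alveolar while /x/ is velar; the output [g] is velar, matching the trigger — so the feature that spreads is place.
The same holds elsewhere in the data: /d/ → [g] after /k/ (alveolar → velar, matching velar) — only place changes, and always toward the preceding segment.
No alternation appears in [geɴut͡sdʊ]: there the adjacent consonants already agree in place (/d/ and /t͡s/ are both alveolar), so this form is consistent with the same rule.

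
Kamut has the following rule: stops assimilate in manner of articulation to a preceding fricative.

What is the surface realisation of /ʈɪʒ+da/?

/d/ is a voiced alveolar stop. The preceding trigger /ʒ/ is a fricative, so /d/ must become a fricative as well.
Changing only its manner to fricative gives [z] — the voiced alveolar fricative.

[ʈɪʒza]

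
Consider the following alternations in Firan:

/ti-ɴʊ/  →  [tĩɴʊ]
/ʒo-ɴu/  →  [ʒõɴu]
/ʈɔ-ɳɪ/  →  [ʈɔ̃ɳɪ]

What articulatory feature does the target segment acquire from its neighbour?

The vowel /i/ surfaces as nasalised [ĩ] next to the following nasal /ɴ/ — it has acquired the [+nasal] feature of its neighbour.
The other forms show the same pattern: /o/ → [õ] before /ɴ/; /ɔ/ → [ɔ̃] before /ɳ/ — each time a vowel is nasalised next to a following nasal.

nasality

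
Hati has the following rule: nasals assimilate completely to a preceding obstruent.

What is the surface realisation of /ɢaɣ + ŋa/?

[ɢaɣɣa]

/ŋ/ is the segment targeted by the rule; it sits immediately after /ɣ/, so it assimilates completely and surfaces as [ɣ].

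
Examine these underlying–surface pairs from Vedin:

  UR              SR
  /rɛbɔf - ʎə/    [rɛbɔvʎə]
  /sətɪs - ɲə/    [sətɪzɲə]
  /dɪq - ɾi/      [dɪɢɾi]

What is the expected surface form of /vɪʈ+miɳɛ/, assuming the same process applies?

[vɪɖmiɳɛ]

The data show regressive voicing assimilation: /f/ → [v] before /ʎ/; /s/ → [z] before /ɲ/; /q/ → [ɢ] before /ɾ/. In each pair only voicing changes, matching the following consonant, while place and manner stay constant.
/ʈ/ is a voiceless retroflex stop. The following trigger /m/ is voiced, so /ʈ/ must become voiced as well.
A voiced retroflex stop is [ɖ], so the surface segment is [ɖ].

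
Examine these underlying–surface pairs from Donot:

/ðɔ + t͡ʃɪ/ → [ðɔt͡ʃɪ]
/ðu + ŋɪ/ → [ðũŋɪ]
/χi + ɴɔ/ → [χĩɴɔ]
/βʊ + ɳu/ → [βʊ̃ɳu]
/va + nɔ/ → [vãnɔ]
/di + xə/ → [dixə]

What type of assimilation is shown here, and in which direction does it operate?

The vowel /u/ surfaces as nasalised [ũ] next to the following nasal /ŋ/ — it has acquired the [+nasal] feature of its neighbour.
Likewise in the remaining data: /i/ → [ĩ] before /ɴ/; /ʊ/ → [ʊ̃] before /ɳ/; /a/ → [ã] before /n/ — each time a vowel is nasalised next to a following nasal.
No change occurs in [ðɔt͡ʃɪ], [dixə] because the vowel at the boundary is adjacent to an oral consonant, not a nasal (/ɔ/ next to /t͡ʃ/; /i/ next to /x/).
Because the conditioning nasal is to the right of the vowel that changes, the process is regressive (anticipatory).

regressive nasality assimilation (vowel nasalisation)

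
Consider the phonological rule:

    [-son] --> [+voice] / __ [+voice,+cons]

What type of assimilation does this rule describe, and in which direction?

The structural change is [+voice], and the conditioning segment [+voice,+cons] (a voiced consonant) is itself voiced, so the target comes to share the voicing of its neighbour — voicing assimilation.
Since the environment is written after the underscore, the trigger follows the target; the direction is regressive.

regressive voicing assimilation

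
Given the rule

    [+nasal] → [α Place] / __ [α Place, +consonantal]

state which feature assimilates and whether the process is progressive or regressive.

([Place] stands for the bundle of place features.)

The rule copies the place features (abbreviated [Place]) from the environment onto the target, so the assimilating feature is place.
The conditioning segment sits to the right of the focus bar, meaning the trigger follows the segment that changes — regressive assimilation.

regressive place assimilation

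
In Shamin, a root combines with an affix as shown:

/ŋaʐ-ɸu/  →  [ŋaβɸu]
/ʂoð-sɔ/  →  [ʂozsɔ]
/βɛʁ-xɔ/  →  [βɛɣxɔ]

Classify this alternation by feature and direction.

Comparing underlying and surface forms, /ʐ/ → [β] is the alternation; the neighbouring /ɸ/ is constant.
The change retroflex → bilabial matches the place of the following /ɸ/, identifying this as place assimilation.
Manner and voice are unchanged, so the assimilation is partial, not total.
Checking the remaining alternations: /ð/ → [z] before /s/ (dental → alveolar, matching alveolar); /ʁ/ → [ɣ] before /x/ (uvular → velar, matching velar) — only place changes, and always toward the following segment.
Since the segment that changes precedes the conditioning segment, the assimilation is regressive.

regressive place assimilation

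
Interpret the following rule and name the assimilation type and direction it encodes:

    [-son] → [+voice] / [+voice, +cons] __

progressive voicing assimilation

The structural change is [+voice], and the conditioning segment [+voice, +cons] (a voiced consonant) is itself voiced, so the target comes to share the voicing of its neighbour — voicing assimilation.
The conditioning segment sits to the left of the focus bar, meaning the trigger precedes the segment that changes — progressive assimilation.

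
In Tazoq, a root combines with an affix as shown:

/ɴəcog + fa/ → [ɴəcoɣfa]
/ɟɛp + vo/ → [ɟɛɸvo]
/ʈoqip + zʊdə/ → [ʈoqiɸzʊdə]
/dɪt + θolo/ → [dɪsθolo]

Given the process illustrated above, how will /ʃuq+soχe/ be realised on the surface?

[ʃuχsoχe]

The data show regressive manner assimilation: /g/ → [ɣ] before /f/; /p/ → [ɸ] before /v/; /p/ → [ɸ] before /z/; /t/ → [s] before /θ/. In each pair only manner changes, matching the following consonant, while place and voice stay constant.
The rule targets /q/ (voiceless uvular stop), which sits before the trigger /s/ (fricative).
A voiceless uvular fricative is [χ], so the surface segment is [χ].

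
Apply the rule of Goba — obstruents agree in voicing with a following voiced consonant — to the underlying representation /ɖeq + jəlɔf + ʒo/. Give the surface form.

[ɖeɢjəlɔvʒo]

/q/ is a voiceless uvular stop. The following trigger /j/ is voiced, so /q/ must become voiced as well.
A voiced uvular stop is [ɢ], so the surface segment is [ɢ].
The same rule applies at the second boundary: /f/ → [v] next to /ʒ/.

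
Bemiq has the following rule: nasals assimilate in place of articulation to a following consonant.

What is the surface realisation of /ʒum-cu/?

The rule targets /m/ (voiced bilabial nasal), which sits before the trigger /c/ (palatal).
A voiced palatal nasal is [ɲ], so the surface segment is [ɲ].

[ʒuɲcu]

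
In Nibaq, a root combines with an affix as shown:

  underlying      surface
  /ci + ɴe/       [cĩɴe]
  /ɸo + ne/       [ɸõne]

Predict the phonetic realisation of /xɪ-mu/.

[xɪ̃mu]

The data show regressive nasality assimilation (vowel nasalisation): /i/ → [ĩ] before /ɴ/; /o/ → [õ] before /n/ — a vowel is nasalised by an immediately following nasal consonant.
/ɪ/ sits next to the nasal /m/ and is therefore nasalised to [ɪ̃].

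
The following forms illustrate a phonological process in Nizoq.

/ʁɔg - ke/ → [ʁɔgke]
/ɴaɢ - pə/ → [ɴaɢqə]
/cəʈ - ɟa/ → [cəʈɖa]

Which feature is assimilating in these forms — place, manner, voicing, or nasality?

place

Underlying /p/ is realised as [q] next to /ɢ/; /ɢ/ itself does not change.
/p/ is bilabial while /ɢ/ is uvular; the output [q] is uvular, matching the trigger — so the feature that spreads is place.
The other alternating form patterns the same way: /ɟ/ → [ɖ] after /ʈ/ (palatal → retroflex, matching retroflex) — only place changes, and always toward the preceding segment.
No alternation appears in [ʁɔgke]: there the adjacent consonants already agree in place (/k/ and /g/ are both velar), so this form is consistent with the same rule.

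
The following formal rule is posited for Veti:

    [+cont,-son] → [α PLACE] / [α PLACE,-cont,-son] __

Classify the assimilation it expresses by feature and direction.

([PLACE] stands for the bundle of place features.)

The shared variable α links the value of the place features (abbreviated [PLACE]) on the target to the same value on the neighbouring segment, so place is the feature that assimilates.
The conditioning segment sits to the left of the focus bar, meaning the trigger precedes the segment that changes — progressive assimilation.

progressive place assimilation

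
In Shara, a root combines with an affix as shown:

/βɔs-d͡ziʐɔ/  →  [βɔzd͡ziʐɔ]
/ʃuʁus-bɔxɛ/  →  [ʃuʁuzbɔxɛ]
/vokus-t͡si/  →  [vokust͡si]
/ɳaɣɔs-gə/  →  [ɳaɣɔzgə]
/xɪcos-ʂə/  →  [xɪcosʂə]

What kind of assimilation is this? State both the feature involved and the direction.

regressive voicing assimilation

Underlying /s/ is realised as [z] next to /d͡z/; /d͡z/ itself does not change.
/s/ is voiceless while /d͡z/ is voiced; the output [z] is voiced, matching the trigger — so the feature that spreads is voicing.
Place and manner are unchanged, so the assimilation is partial, not total.
The other alternating forms pattern the same way: /s/ → [z] before /b/ (voiceless → voiced, matching voiced); /s/ → [z] before /g/ (voiceless → voiced, matching voiced) — only voicing changes, and always toward the following segment.
No alternation appears in [vokust͡si], [xɪcosʂə]: there the adjacent consonants already agree in voicing (/s/ and /t͡s/ are both voiceless; /s/ and /ʂ/ are both voiceless), so these forms are consistent with the same rule.
The trigger is the following segment, so the direction is regressive (anticipatory).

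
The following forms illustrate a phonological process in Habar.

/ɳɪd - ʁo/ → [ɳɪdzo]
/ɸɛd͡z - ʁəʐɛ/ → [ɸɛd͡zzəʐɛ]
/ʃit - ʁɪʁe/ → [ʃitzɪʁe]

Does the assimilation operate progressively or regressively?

Comparing underlying and surface forms, /ʁ/ → [z] is the alternation; the neighbouring /d/ is constant.
The change uvular → alveolar matches the place of the preceding /d/, identifying this as place assimilation.
The same holds elsewhere in the data: /ʁ/ → [z] after /d͡z/ (uvular → alveolar, matching alveolar); /ʁ/ → [z] after /t/ (uvular → alveolar, matching alveolar) — only place changes, and always toward the preceding segment.
Since the segment that changes follows the conditioning segment, the assimilation is progressive.

progressive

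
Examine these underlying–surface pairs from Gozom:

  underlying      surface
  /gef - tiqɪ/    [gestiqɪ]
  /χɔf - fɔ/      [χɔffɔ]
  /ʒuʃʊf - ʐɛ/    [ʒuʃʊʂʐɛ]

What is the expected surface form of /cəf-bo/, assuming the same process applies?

The data show regressive place assimilation: /f/ → [s] before /t/; /f/ → [ʂ] before /ʐ/. In each pair only place changes, matching the following consonant, while manner and voice stay constant.
No alternation appears in [χɔffɔ]: there the adjacent consonants already agree in place (/f/ and /f/ are both labiodental), so this form is consistent with the same rule.
The rule targets /f/ (voiceless labiodental fricative), which sits before the trigger /b/ (bilabial).
A voiceless bilabial fricative is [ɸ], so the surface segment is [ɸ].

[cəɸbo]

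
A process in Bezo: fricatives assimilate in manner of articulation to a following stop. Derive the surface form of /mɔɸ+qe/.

[mɔpqe]

The rule targets /ɸ/ (voiceless bilabial fricative), which sits before the trigger /q/ (stop).
A voiceless bilabial stop is [p], so the surface segment is [p].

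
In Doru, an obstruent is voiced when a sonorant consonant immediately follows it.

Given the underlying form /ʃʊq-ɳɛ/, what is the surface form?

[ʃʊɢɳɛ]

/q/ is a voiceless uvular stop. The following trigger /ɳ/ is voiced, so /q/ must become voiced as well.
The voiced uvular stop is [ɢ], so /q/ → [ɢ].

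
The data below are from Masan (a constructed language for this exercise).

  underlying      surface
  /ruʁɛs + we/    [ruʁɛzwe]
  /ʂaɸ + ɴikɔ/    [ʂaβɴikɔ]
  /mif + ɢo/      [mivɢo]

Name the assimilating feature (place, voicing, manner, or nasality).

The segment that alternates is /s/, which surfaces as [z] when adjacent to /w/.
The change voiceless → voiced matches the voicing of the following /w/, identifying this as voicing assimilation.
The other alternating forms pattern the same way: /ɸ/ → [β] before /ɴ/ (voiceless → voiced, matching voiced); /f/ → [v] before /ɢ/ (voiceless → voiced, matching voiced) — only voicing changes, and always toward the following segment.

voicing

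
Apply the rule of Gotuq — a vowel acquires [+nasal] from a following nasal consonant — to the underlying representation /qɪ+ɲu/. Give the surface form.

/ɪ/ sits next to the nasal /ɲ/ and is therefore nasalised to [ɪ̃].

[qɪ̃ɲu]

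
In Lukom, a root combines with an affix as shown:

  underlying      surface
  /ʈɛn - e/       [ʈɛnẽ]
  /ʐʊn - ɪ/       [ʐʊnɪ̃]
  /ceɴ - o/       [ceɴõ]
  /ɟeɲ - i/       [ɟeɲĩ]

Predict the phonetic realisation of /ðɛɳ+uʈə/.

The data show progressive nasality assimilation (vowel nasalisation): /e/ → [ẽ] after /n/; /ɪ/ → [ɪ̃] after /n/; /o/ → [õ] after /ɴ/; /i/ → [ĩ] after /ɲ/ — a vowel is nasalised by an immediately preceding nasal consonant.
/u/ sits next to the nasal /ɳ/ and is therefore nasalised to [ũ].

[ðɛɳũʈə]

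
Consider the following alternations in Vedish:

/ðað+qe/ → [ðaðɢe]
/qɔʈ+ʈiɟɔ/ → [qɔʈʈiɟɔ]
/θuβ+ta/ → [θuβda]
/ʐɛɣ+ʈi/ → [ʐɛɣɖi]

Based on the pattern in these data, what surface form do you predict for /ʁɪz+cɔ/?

The data show progressive voicing assimilation: /q/ → [ɢ] after /ð/; /t/ → [d] after /β/; /ʈ/ → [ɖ] after /ɣ/. In each pair only voicing changes, matching the preceding consonant, while place and manner stay constant.
Nothing changes in [qɔʈʈiɟɔ]: there the adjacent consonants already agree in voicing (/ʈ/ and /ʈ/ are both voiceless), so this form is consistent with the same rule.
/c/ is a voiceless palatal stop. The preceding trigger /z/ is voiced, so /c/ must become voiced as well.
Changing only its voicing to voiced gives [ɟ] — the voiced palatal stop.

[ʁɪzɟɔ]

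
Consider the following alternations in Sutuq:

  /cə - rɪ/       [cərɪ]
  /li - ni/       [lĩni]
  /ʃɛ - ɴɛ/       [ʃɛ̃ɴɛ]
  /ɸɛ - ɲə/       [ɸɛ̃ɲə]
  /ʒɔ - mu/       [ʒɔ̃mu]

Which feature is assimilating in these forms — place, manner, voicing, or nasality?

nasality

The vowel /i/ surfaces as nasalised [ĩ] next to the following nasal /n/ — it has acquired the [+nasal] feature of its neighbour.
The other forms show the same pattern: /ɛ/ → [ɛ̃] before /ɴ/; /ɛ/ → [ɛ̃] before /ɲ/; /ɔ/ → [ɔ̃] before /m/ — each time a vowel is nasalised next to a following nasal.
No change occurs in [cərɪ] because the vowel at the boundary is adjacent to an oral consonant, not a nasal (/ə/ next to /r/).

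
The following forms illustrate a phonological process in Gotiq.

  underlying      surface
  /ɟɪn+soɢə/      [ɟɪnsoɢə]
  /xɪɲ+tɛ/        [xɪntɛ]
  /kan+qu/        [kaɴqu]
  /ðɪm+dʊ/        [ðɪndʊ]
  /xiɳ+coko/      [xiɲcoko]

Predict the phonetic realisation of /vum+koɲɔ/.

[vuŋkoɲɔ]

The data show regressive place assimilation: /ɲ/ → [n] before /t/; /n/ → [ɴ] before /q/; /m/ → [n] before /d/; /ɳ/ → [ɲ] before /c/. In each pair only place changes, matching the following consonant, while manner and voice stay constant.
Nothing changes in [ɟɪnsoɢə]: there the adjacent consonants already agree in place (/n/ and /s/ are both alveolar), so this form is consistent with the same rule.
/m/ is a voiced bilabial nasal. The following trigger /k/ is velar, so /m/ must become velar as well.
The voiced velar nasal is [ŋ], so /m/ → [ŋ].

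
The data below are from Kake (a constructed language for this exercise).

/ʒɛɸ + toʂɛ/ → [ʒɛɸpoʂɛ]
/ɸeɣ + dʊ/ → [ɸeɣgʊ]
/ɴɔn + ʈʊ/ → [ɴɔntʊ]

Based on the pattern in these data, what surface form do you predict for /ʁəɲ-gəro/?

The data show progressive place assimilation: /t/ → [p] after /ɸ/; /d/ → [g] after /ɣ/; /ʈ/ → [t] after /n/. In each pair only place changes, matching the preceding consonant, while manner and voice stay constant.
/g/ is a voiced velar stop. The preceding trigger /ɲ/ is palatal, so /g/ must become palatal as well.
The voiced palatal stop is [ɟ], so /g/ → [ɟ].

[ʁəɲɟəro]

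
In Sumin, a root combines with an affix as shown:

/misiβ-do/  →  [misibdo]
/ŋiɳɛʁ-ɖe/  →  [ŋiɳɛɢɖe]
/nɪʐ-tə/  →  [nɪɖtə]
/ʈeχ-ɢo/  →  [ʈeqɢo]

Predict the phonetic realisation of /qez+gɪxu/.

[qedgɪxu]

The data show regressive manner assimilation: /β/ → [b] before /d/; /ʁ/ → [ɢ] before /ɖ/; /ʐ/ → [ɖ] before /t/; /χ/ → [q] before /ɢ/. In each pair only manner changes, matching the following consonant, while place and voice stay constant.
/z/ is a voiced alveolar fricative. The following trigger /g/ is a stop, so /z/ must become a stop as well.
Changing only its manner to stop gives [d] — the voiced alveolar stop.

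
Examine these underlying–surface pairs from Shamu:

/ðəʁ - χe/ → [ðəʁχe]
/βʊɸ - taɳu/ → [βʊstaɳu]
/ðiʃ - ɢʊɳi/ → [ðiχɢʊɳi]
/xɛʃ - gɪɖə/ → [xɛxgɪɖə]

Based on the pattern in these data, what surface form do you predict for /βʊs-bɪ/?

The data show regressive place assimilation: /ɸ/ → [s] before /t/; /ʃ/ → [χ] before /ɢ/; /ʃ/ → [x] before /g/. In each pair only place changes, matching the following consonant, while manner and voice stay constant.
Nothing changes in [ðəʁχe]: there the adjacent consonants already agree in place (/ʁ/ and /χ/ are both uvular), so this form is consistent with the same rule.
The rule targets /s/ (voiceless alveolar fricative), which sits before the trigger /b/ (bilabial).
Changing only its place to bilabial gives [ɸ] — the voiceless bilabial fricative.

[βʊɸbɪ]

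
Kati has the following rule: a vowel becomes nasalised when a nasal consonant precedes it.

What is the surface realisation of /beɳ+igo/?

/i/ sits next to the nasal /ɳ/ and is therefore nasalised to [ĩ].

[beɳĩgo]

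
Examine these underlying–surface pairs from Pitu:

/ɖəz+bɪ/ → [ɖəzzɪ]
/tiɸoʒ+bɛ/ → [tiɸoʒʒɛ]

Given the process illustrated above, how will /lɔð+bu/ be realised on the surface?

[lɔððu]

The data show progressive total assimilation (/b/ → [z] after /z/; /b/ → [ʒ] after /ʒ/): in every case the target segment becomes identical to its preceding neighbour, copying more than a single feature.
/b/ is the segment targeted by the rule; it sits immediately after /ð/, so it assimilates completely and surfaces as [ð].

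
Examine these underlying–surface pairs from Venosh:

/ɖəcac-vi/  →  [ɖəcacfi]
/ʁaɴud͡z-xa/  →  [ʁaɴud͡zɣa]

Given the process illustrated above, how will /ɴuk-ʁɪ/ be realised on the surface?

The data show progressive voicing assimilation: /v/ → [f] after /c/; /x/ → [ɣ] after /d͡z/. In each pair only voicing changes, matching the preceding consonant, while place and manner stay constant.
The rule targets /ʁ/ (voiced uvular fricative), which sits after the trigger /k/ (voiceless).
A voiceless uvular fricative is [χ], so the surface segment is [χ].

[ɴukχɪ]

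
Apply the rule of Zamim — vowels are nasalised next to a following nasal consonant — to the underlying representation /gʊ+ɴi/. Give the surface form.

[gʊ̃ɴi]

/ʊ/ sits next to the nasal /ɴ/ and is therefore nasalised to [ʊ̃].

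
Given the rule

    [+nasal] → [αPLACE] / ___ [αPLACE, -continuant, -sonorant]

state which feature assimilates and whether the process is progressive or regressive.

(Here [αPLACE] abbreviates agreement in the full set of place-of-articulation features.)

regressive place assimilation

The shared variable α links the value of the place features (abbreviated [PLACE]) on the target to the same value on the neighbouring segment, so place is the feature that assimilates.
The conditioning segment sits to the right of the focus bar, meaning the trigger follows the segment that changes — regressive assimilation.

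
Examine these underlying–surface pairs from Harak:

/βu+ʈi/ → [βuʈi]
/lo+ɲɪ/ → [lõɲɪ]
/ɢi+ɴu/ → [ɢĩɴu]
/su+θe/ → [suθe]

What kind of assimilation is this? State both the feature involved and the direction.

The vowel /o/ surfaces as nasalised [õ] next to the following nasal /ɲ/ — it has acquired the [+nasal] feature of its neighbour.
The other form shows the same pattern: /i/ → [ĩ] before /ɴ/ — each time a vowel is nasalised next to a following nasal.
No change occurs in [βuʈi], [suθe] because the vowel at the boundary is adjacent to an oral consonant, not a nasal (/u/ next to /ʈ/; /u/ next to /θ/).
Because the conditioning nasal is to the right of the vowel that changes, the process is regressive (anticipatory).

regressive nasality assimilation (vowel nasalisation)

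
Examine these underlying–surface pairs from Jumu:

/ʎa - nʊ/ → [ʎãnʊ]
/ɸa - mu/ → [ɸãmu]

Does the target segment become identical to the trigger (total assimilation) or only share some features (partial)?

The vowel /a/ surfaces as nasalised [ã] next to the following nasal /n/ — it has acquired the [+nasal] feature of its neighbour.
The other form shows the same pattern: /a/ → [ã] before /m/ — each time a vowel is nasalised next to a following nasal.

partial assimilation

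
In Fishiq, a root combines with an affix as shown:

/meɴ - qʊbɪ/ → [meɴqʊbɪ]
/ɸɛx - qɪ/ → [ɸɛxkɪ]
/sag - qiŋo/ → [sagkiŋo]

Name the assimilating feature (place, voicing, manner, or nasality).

place

Underlying /q/ is realised as [k] next to /x/; /x/ itself does not change.
The change uvular → velar matches the place of the preceding /x/, identifying this as place assimilation.
The other alternating form patterns the same way: /q/ → [k] after /g/ (uvular → velar, matching velar) — only place changes, and always toward the preceding segment.
Nothing changes in [meɴqʊbɪ]: there the adjacent consonants already agree in place (/q/ and /ɴ/ are both uvular), so this form is consistent with the same rule.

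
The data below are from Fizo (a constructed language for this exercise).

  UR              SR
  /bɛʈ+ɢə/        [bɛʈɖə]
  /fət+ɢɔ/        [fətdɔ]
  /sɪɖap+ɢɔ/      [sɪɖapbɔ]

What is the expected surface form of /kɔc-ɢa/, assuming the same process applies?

The data show progressive place assimilation: /ɢ/ → [ɖ] after /ʈ/; /ɢ/ → [d] after /t/; /ɢ/ → [b] after /p/. In each pair only place changes, matching the preceding consonant, while manner and voice stay constant.
The rule targets /ɢ/ (voiced uvular stop), which sits after the trigger /c/ (palatal).
The voiced palatal stop is [ɟ], so /ɢ/ → [ɟ].

[kɔcɟa]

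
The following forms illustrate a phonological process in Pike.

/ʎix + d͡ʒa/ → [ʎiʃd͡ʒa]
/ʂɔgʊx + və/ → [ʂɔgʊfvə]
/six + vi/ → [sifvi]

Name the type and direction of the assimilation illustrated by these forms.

regressive place assimilation

Comparing underlying and surface forms, /x/ → [ʃ] is the alternation; the neighbouring /d͡ʒ/ is constant.
The change velar → postalveolar matches the place of the following /d͡ʒ/, identifying this as place assimilation.
Manner and voice are unchanged, so the assimilation is partial, not total.
The other alternating form patterns the same way: /x/ → [f] before /v/ (velar → labiodental, matching labiodental) — only place changes, and always toward the following segment.
The trigger is the following segment, so the direction is regressive (anticipatory).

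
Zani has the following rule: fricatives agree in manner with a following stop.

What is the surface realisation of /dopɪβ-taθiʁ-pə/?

[dopɪbtaθiɢpə]

/β/ is a voiced bilabial fricative. The following trigger /t/ is a stop, so /β/ must become a stop as well.
The voiced bilabial stop is [b], so /β/ → [b].
At the second juncture, /ʁ/ likewise becomes [ɢ] adjacent to /p/.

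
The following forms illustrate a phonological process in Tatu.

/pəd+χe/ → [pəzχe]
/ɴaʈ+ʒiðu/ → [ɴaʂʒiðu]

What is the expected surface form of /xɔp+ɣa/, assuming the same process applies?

[xɔɸɣa]

The data show regressive manner assimilation: /d/ → [z] before /χ/; /ʈ/ → [ʂ] before /ʒ/. In each pair only manner changes, matching the following consonant, while place and voice stay constant.
/p/ is a voiceless bilabial stop. The following trigger /ɣ/ is a fricative, so /p/ must become a fricative as well.
Changing only its manner to fricative gives [ɸ] — the voiceless bilabial fricative.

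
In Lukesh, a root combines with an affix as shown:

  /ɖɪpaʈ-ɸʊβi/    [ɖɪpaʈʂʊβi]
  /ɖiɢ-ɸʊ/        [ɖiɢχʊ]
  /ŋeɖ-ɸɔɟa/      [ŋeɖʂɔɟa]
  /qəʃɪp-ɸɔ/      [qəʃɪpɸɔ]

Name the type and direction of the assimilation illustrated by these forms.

Comparing underlying and surface forms, /ɸ/ → [ʂ] is the alternation; the neighbouring /ʈ/ is constant.
/ɸ/ is bilabial while /ʈ/ is retroflex; the output [ʂ] is retroflex, matching the trigger — so the feature that spreads is place.
Manner and voice are unchanged, so the assimilation is partial, not total.
The other alternating forms pattern the same way: /ɸ/ → [χ] after /ɢ/ (bilabial → uvular, matching uvular); /ɸ/ → [ʂ] after /ɖ/ (bilabial → retroflex, matching retroflex) — only place changes, and always toward the preceding segment.
Nothing changes in [qəʃɪpɸɔ]: there the adjacent consonants already agree in place (/ɸ/ and /p/ are both bilabial), so this form is consistent with the same rule.
Since the segment that changes follows the conditioning segment, the assimilation is progressive.

progressive place assimilation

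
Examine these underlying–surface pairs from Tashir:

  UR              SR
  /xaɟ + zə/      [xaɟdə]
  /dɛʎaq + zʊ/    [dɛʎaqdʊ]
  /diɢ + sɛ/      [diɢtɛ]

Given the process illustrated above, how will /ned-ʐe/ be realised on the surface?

The data show progressive manner assimilation: /z/ → [d] after /ɟ/; /z/ → [d] after /q/; /s/ → [t] after /ɢ/. In each pair only manner changes, matching the preceding consonant, while place and voice stay constant.
The rule targets /ʐ/ (voiced retroflex fricative), which sits after the trigger /d/ (stop).
Changing only its manner to stop gives [ɖ] — the voiced retroflex stop.

[nedɖe]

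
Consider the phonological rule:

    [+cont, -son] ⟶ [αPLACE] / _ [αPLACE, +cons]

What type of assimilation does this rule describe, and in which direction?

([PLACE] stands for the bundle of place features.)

The rule copies the place features (abbreviated [PLACE]) from the environment onto the target, so the assimilating feature is place.
Since the environment is written after the underscore, the trigger follows the target; the direction is regressive.

regressive place assimilation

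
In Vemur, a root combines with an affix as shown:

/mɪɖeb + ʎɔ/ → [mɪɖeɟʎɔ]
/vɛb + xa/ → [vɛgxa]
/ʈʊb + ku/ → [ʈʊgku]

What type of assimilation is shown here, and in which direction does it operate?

Underlying /b/ is realised as [ɟ] next to /ʎ/; /ʎ/ itself does not change.
/b/ is bilabial while /ʎ/ is palatal; the output [ɟ] is palatal, matching the trigger — so the feature that spreads is place.
Manner and voice are unchanged, so the assimilation is partial, not total.
The other alternating forms pattern the same way: /b/ → [g] before /x/ (bilabial → velar, matching velar); /b/ → [g] before /k/ (bilabial → velar, matching velar) — only place changes, and always toward the following segment.
The trigger is the following segment, so the direction is regressive (anticipatory).

regressive place assimilation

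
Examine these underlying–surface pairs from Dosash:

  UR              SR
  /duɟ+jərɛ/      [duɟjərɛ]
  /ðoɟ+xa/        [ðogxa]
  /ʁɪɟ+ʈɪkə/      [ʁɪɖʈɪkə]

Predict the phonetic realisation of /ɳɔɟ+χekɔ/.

[ɳɔɢχekɔ]

The data show regressive place assimilation: /ɟ/ → [g] before /x/; /ɟ/ → [ɖ] before /ʈ/. In each pair only place changes, matching the following consonant, while manner and voice stay constant.
No alternation appears in [duɟjərɛ]: there the adjacent consonants already agree in place (/ɟ/ and /j/ are both palatal), so this form is consistent with the same rule.
The rule targets /ɟ/ (voiced palatal stop), which sits before the trigger /χ/ (uvular).
Changing only its place to uvular gives [ɢ] — the voiced uvular stop.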